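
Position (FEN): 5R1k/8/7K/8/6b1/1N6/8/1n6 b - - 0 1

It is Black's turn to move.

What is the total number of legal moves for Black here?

0

Black to move; king on h8.
In check: yes, from the white rook on f8.
Legal moves: none.
Count: 0.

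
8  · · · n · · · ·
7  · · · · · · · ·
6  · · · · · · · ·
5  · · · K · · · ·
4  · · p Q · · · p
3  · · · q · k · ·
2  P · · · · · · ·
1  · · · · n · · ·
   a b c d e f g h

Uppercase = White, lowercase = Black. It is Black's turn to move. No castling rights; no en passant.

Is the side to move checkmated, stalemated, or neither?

neither

Black to move; black king on f3.
In check: no.
Legal moves for Black include: Nf7, Nb7, Ne6, Nc6, Kg3, Kg2, Ke2, Qh7, Qg6, Qf5+, Qe4+, Qxd4+, Qe3, Qc3, Qb3, Qa3, Qe2, Qd2, ... (list truncated; more exist).
Black has legal moves and is not in check → neither.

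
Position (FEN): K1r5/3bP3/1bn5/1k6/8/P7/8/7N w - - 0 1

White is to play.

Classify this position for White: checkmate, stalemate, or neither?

neither

White to move; white king on a8.
In check: yes, from the black rook on c8.
King squares — a7: attacked by Bb6; b7: available; b8: attacked by Nc6.
Legal moves for White: Kb7.
White is in check but has 1 legal move → neither.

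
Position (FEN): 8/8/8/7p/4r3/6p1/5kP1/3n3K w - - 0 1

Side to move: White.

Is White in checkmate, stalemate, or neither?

White to move; white king on h1.
In check: no.
King squares — g1: attacked by Kf2; g2: own pawn; h2: attacked by Pg3.
Legal moves for White: none.
Not in check and no legal moves → stalemate.

stalemate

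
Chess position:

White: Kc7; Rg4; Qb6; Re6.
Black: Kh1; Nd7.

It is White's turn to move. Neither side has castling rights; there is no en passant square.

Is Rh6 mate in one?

yes

After Rh6: black king on h1; in check: yes, from the white rook on h6.
King squares — g1: attacked by Rg4; g2: attacked by Rg4; h2: attacked by Rh6.
Black has no legal moves → checkmate.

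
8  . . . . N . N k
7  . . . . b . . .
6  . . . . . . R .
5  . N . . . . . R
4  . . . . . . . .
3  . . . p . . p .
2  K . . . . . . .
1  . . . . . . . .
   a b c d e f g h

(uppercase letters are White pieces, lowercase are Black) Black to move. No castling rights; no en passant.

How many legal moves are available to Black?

Black to move; king on h8.
In check: yes, from the white rook on h5.
Legal moves: none.
Count: 0.

0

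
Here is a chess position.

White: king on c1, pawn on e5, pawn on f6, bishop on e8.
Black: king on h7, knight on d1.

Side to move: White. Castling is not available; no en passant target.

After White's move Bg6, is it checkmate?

no

After Bg6: black king on h7; in check: yes, from the white bishop on g6.
Black has 4 legal replies: Kh8, Kg8, Kh6, Kxg6.
In check but a legal move exists → not checkmate.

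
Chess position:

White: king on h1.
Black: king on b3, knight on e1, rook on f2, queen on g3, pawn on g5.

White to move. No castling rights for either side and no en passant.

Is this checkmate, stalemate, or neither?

White to move; white king on h1.
In check: no.
King squares — g1: attacked by Qg3; g2: attacked by Ne1; h2: attacked by Rf2.
Legal moves for White: none.
Not in check and no legal moves → stalemate.

stalemate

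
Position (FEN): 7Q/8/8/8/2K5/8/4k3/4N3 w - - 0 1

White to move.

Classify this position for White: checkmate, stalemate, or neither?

neither

White to move; white king on c4.
In check: no.
Legal moves for White include: Qg8, Qf8, Qe8+, Qd8, Qc8, Qb8, Qa8, Qh7, Qg7, Qh6, Qf6, Qh5+, Qe5+, Qh4, Qd4, Qh3, Qc3, Qh2+, ... (list truncated; more exist).
White has legal moves and is not in check → neither.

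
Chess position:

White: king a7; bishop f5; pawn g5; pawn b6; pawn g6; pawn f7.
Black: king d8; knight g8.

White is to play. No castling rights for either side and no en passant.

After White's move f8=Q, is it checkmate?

After f8=Q: black king on d8; in check: yes, from the white queen on f8.
King squares — c7: attacked by Pb6; d7: attacked by Bf5; e7: attacked by Qf8; c8: attacked by Bf5; e8: attacked by Qf8.
Black has no legal moves → checkmate.

yes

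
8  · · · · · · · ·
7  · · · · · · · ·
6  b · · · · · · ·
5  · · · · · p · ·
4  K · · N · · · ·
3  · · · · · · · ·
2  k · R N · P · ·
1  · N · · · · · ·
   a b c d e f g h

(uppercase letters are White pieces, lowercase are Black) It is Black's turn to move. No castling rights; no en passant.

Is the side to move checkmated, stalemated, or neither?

neither

Black to move; black king on a2.
In check: yes, from the white rook on c2.
Legal moves for Black: Ka1.
Black is in check but has 1 legal move → neither.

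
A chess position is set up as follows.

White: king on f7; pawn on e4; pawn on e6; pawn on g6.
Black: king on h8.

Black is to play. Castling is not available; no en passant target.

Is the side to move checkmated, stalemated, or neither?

stalemate

Black to move; black king on h8.
In check: no.
King squares — g7: attacked by Kf7; h7: attacked by Pg6; g8: attacked by Kf7.
Legal moves for Black: none.
Not in check and no legal moves → stalemate.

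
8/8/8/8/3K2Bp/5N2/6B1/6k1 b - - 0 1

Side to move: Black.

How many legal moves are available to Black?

Black to move; king on g1.
In check: yes, from the white knight on f3.
Legal moves: Kxg2, Kf2.
Count: 2.

2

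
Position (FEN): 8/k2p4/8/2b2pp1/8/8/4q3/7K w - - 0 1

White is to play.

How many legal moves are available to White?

0

White to move; king on h1.
In check: no.
Legal moves: none.
Count: 0.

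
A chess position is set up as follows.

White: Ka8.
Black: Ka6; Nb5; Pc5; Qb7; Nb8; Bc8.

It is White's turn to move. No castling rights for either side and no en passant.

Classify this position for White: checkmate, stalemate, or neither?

checkmate

White to move; white king on a8.
In check: yes, from the black queen on b7.
King squares — a7: attacked by Nb5; b7: attacked by Ka6; b8: attacked by Qb7.
Legal moves for White: none.
In check with no legal moves → checkmate.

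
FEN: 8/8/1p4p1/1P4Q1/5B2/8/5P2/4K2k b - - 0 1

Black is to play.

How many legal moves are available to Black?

Black to move; king on h1.
In check: no.
Legal moves: none.
Count: 0.

0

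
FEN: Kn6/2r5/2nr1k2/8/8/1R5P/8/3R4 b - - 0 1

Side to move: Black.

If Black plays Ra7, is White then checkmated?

yes

After Ra7: white king on a8; in check: yes, from the black rook on a7.
King squares — a7: attacked by Nc6; b7: attacked by Ra7; b8: attacked by Nc6.
White has no legal moves → checkmate.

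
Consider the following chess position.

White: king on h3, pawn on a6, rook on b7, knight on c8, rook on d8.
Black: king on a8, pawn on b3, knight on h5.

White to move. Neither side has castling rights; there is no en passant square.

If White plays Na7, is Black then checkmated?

yes

After Na7: black king on a8; in check: yes, from the white rook on d8.
King squares — a7: attacked by Rb7; b7: attacked by Pa6; b8: attacked by Rb7.
Black has no legal moves → checkmate.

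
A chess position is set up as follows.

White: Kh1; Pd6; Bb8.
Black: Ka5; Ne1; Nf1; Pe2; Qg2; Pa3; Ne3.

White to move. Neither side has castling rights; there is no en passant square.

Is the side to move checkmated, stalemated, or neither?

checkmate

White to move; white king on h1.
In check: yes, from the black queen on g2.
King squares — g1: attacked by Qg2; g2: attacked by Ne1; h2: attacked by Nf1.
Legal moves for White: none.
In check with no legal moves → checkmate.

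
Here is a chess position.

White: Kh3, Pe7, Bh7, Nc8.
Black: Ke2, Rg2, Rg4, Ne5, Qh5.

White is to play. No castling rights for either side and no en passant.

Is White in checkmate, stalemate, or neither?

White to move; white king on h3.
In check: yes, from the black queen on h5.
King squares — g2: attacked by Rg4; h2: attacked by Rg2; g3: attacked by Rg2; g4: attacked by Rg2; h4: attacked by Rg4.
Legal moves for White: none.
In check with no legal moves → checkmate.

checkmate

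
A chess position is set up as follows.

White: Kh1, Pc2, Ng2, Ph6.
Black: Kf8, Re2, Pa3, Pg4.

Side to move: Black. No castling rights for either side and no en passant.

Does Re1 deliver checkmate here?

no

After Re1: white king on h1; in check: yes, from the black rook on e1.
White has 2 legal replies: Kh2, Nxe1.
In check but a legal move exists → not checkmate.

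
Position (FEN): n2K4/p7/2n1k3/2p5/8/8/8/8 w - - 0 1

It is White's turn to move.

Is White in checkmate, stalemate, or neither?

neither

White to move; white king on d8.
In check: yes, from the black knight on c6.
King squares — c7: attacked by Na8; d7: attacked by Ke6; e7: attacked by Nc6; c8: available; e8: available.
Legal moves for White: Ke8, Kc8.
White is in check but has 2 legal moves → neither.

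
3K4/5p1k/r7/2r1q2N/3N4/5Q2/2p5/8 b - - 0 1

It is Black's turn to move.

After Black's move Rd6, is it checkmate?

After Rd6: white king on d8; in check: yes, from the black rook on d6.
King squares — c7: attacked by Rc5; d7: attacked by Rd6; e7: attacked by Qe5; c8: attacked by Rc5; e8: attacked by Qe5.
White has no legal moves → checkmate.

yes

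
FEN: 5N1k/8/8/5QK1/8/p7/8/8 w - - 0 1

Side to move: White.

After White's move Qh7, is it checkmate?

yes

After Qh7: black king on h8; in check: yes, from the white queen on h7.
King squares — g7: attacked by Qh7; h7: attacked by Nf8; g8: attacked by Qh7.
Black has no legal moves → checkmate.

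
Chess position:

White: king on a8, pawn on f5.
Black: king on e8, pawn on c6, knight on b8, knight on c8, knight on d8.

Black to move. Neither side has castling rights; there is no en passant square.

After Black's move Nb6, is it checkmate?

After Nb6: white king on a8; in check: yes, from the black knight on b6.
White has 2 legal replies: Kxb8, Ka7.
In check but a legal move exists → not checkmate.

no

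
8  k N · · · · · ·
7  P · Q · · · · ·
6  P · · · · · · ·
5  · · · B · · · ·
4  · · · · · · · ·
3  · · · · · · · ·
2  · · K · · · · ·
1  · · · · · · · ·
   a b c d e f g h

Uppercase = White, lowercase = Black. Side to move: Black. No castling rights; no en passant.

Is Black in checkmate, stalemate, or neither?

checkmate

Black to move; black king on a8.
In check: yes, from the white bishop on d5.
King squares — a7: attacked by Qc7; b7: attacked by Bd5; b8: attacked by Pa7.
Legal moves for Black: none.
In check with no legal moves → checkmate.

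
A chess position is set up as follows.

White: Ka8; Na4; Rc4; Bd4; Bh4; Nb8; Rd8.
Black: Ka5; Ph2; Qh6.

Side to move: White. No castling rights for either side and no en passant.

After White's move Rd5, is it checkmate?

yes

After Rd5: black king on a5; in check: yes, from the white rook on d5.
King squares — a4: attacked by Rc4; b4: attacked by Rc4; b5: attacked by Rd5; a6: attacked by Nb8; b6: attacked by Na4.
Black has no legal moves → checkmate.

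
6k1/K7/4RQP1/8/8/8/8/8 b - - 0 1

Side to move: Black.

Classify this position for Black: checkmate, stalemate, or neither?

stalemate

Black to move; black king on g8.
In check: no.
King squares — f7: attacked by Qf6; g7: attacked by Qf6; h7: attacked by Pg6; f8: attacked by Qf6; h8: attacked by Qf6.
Legal moves for Black: none.
Not in check and no legal moves → stalemate.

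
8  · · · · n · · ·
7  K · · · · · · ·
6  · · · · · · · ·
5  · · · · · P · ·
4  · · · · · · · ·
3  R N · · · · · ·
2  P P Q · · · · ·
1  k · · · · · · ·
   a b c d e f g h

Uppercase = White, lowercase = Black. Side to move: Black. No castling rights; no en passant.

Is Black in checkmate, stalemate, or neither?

checkmate

Black to move; black king on a1.
In check: yes, from the white knight on b3.
King squares — b1: attacked by Qc2; a2: attacked by Ra3; b2: attacked by Qc2.
Legal moves for Black: none.
In check with no legal moves → checkmate.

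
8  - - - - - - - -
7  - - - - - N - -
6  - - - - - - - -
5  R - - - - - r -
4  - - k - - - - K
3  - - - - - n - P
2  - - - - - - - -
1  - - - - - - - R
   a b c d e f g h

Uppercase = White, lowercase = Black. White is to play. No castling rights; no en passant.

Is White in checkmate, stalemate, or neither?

White to move; white king on h4.
In check: yes, from the black knight on f3.
King squares — g3: attacked by Rg5; h3: own pawn; g4: attacked by Rg5; g5: attacked by Nf3; h5: attacked by Rg5.
Legal moves for White: none.
In check with no legal moves → checkmate.

checkmate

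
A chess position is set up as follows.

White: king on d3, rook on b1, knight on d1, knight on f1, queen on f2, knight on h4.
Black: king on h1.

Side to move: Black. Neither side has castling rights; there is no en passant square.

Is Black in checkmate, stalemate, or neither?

Black to move; black king on h1.
In check: no.
King squares — g1: attacked by Qf2; g2: attacked by Qf2; h2: attacked by Nf1.
Legal moves for Black: none.
Not in check and no legal moves → stalemate.

stalemate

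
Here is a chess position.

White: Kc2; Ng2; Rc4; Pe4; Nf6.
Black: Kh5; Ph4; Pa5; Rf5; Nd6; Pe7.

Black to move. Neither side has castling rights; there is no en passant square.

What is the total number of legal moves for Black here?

Black to move; king on h5.
In check: yes, from the white knight on f6.
Legal moves: Kh6, Kg6, Kg5, Rxf6, exf6.
Count: 5.

5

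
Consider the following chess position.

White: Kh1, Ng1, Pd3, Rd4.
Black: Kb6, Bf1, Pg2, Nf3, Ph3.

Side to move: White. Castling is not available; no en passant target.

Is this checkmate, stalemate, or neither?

checkmate

White to move; white king on h1.
In check: yes, from the black pawn on g2.
King squares — g1: own knight; g2: attacked by Bf1; h2: attacked by Nf3.
Legal moves for White: none.
In check with no legal moves → checkmate.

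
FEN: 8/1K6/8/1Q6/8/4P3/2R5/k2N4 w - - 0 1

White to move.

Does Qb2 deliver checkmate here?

After Qb2: black king on a1; in check: yes, from the white queen on b2.
King squares — b1: attacked by Qb2; a2: attacked by Qb2; b2: attacked by Nd1.
Black has no legal moves → checkmate.

yes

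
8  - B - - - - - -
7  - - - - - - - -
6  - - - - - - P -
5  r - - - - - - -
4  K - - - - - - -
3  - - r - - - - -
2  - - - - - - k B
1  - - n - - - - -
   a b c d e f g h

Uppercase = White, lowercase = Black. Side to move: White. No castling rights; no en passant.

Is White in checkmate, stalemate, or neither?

neither

White to move; white king on a4.
In check: yes, from the black rook on a5.
King squares — a3: attacked by Rc3; b3: attacked by Nc1; b4: available; a5: available; b5: attacked by Ra5.
Legal moves for White: Kxa5, Kb4.
White is in check but has 2 legal moves → neither.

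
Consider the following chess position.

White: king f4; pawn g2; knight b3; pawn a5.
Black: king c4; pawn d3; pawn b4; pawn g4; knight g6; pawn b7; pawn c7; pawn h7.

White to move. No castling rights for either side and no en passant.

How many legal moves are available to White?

White to move; king on f4.
In check: yes, from the black knight on g6.
Legal moves: Kg5, Kf5, Kxg4, Ke4, Kg3, Ke3.
Count: 6.

6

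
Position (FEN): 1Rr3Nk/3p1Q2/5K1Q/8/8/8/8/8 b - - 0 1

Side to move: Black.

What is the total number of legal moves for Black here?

Black to move; king on h8.
In check: yes, from the white queen on h6.
Legal moves: none.
Count: 0.

0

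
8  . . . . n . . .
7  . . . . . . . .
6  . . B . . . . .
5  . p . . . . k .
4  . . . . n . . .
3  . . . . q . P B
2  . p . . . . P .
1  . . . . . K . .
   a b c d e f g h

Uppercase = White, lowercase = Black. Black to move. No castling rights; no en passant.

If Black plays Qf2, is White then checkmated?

After Qf2: white king on f1; in check: yes, from the black queen on f2.
King squares — e1: attacked by Qf2; g1: attacked by Qf2; e2: attacked by Qf2; f2: attacked by Ne4; g2: own pawn.
White has no legal moves → checkmate.

yes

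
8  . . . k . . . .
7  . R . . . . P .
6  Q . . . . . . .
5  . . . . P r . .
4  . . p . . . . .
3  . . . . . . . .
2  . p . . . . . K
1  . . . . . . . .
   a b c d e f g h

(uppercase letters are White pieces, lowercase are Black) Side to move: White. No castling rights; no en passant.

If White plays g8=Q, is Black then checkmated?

After g8=Q: black king on d8; in check: yes, from the white queen on g8.
Black has 1 legal reply: Rf8.
In check but a legal move exists → not checkmate.

no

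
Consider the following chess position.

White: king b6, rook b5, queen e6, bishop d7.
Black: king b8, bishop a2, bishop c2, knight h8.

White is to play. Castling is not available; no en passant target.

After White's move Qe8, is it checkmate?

yes

After Qe8: black king on b8; in check: yes, from the white queen on e8.
King squares — a7: attacked by Kb6; b7: attacked by Kb6; c7: attacked by Kb6; a8: attacked by Qe8; c8: attacked by Bd7.
Black has no legal moves → checkmate.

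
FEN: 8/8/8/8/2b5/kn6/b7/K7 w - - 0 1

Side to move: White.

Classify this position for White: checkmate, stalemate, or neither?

White to move; white king on a1.
In check: yes, from the black knight on b3.
King squares — b1: attacked by Ba2; a2: attacked by Ka3; b2: attacked by Ka3.
Legal moves for White: none.
In check with no legal moves → checkmate.

checkmate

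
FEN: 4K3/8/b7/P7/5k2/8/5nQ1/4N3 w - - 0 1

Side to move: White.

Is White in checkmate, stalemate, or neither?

White to move; white king on e8.
In check: no.
Legal moves for White include: Kf8, Kd8, Kf7, Ke7, Kd7, Qg8, Qa8, Qg7, Qb7, Qg6, Qc6, Qg5+, Qd5, Qg4+, Qe4+, Qh3, Qg3+, Qf3+, ... (list truncated; more exist).
White has legal moves and is not in check → neither.

neither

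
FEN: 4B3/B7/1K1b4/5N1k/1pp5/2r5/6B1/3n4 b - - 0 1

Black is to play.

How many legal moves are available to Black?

2

Black to move; king on h5.
In check: yes, from the white bishop on e8.
Legal moves: Kg5, Kg4.
Count: 2.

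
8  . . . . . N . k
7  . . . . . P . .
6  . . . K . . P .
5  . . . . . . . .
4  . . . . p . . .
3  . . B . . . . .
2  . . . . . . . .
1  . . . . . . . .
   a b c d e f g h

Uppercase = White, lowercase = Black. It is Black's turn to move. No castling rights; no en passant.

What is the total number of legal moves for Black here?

Black to move; king on h8.
In check: yes, from the white bishop on c3.
Legal moves: none.
Count: 0.

0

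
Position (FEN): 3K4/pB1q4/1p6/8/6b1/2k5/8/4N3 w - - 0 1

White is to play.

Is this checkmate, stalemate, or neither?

checkmate

White to move; white king on d8.
In check: yes, from the black queen on d7.
King squares — c7: attacked by Qd7; d7: attacked by Bg4; e7: attacked by Qd7; c8: attacked by Qd7; e8: attacked by Qd7.
Legal moves for White: none.
In check with no legal moves → checkmate.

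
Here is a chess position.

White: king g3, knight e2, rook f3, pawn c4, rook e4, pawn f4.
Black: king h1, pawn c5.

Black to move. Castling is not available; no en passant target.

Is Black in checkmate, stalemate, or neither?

Black to move; black king on h1.
In check: no.
King squares — g1: attacked by Ne2; g2: attacked by Kg3; h2: attacked by Kg3.
Legal moves for Black: none.
Not in check and no legal moves → stalemate.

stalemate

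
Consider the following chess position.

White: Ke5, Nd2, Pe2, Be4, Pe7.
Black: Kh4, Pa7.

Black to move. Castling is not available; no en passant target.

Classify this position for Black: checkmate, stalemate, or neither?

Black to move; black king on h4.
In check: no.
Legal moves for Black: Kh5, Kg5, Kg4, Kh3, Kg3, a6, a5.
Black has 7 legal moves and is not in check → neither.

neither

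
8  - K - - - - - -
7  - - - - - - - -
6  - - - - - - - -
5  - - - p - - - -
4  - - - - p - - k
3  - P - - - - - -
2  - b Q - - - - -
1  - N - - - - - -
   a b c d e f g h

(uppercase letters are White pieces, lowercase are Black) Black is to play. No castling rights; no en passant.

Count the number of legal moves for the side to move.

Black to move; king on h4.
In check: no.
Legal moves: Kh5, Kg5, Kg4, Kh3, Kg3, Bh8, Bg7, Bf6, Be5+, Bd4, Bc3, Ba3, Bc1, Ba1, d4, e3.
Count: 16.

16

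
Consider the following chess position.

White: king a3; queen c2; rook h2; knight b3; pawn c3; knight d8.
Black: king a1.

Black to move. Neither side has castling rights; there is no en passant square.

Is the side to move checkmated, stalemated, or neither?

checkmate

Black to move; black king on a1.
In check: yes, from the white knight on b3.
King squares — b1: attacked by Qc2; a2: attacked by Qc2; b2: attacked by Qc2.
Legal moves for Black: none.
In check with no legal moves → checkmate.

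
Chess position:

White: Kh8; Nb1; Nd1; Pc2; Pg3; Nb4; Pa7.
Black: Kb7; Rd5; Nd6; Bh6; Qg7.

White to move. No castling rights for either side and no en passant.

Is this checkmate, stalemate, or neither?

White to move; white king on h8.
In check: yes, from the black queen on g7.
King squares — g7: attacked by Bh6; h7: attacked by Qg7; g8: attacked by Qg7.
Legal moves for White: none.
In check with no legal moves → checkmate.

checkmate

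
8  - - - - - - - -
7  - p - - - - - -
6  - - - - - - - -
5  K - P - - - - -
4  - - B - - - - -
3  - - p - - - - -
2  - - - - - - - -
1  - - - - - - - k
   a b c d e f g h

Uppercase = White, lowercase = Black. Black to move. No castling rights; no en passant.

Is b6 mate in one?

After b6: white king on a5; in check: yes, from the black pawn on b6.
White has 6 legal replies: Kxb6, Ka6, Kb5, Kb4, Ka4, cxb6.
In check but a legal move exists → not checkmate.

no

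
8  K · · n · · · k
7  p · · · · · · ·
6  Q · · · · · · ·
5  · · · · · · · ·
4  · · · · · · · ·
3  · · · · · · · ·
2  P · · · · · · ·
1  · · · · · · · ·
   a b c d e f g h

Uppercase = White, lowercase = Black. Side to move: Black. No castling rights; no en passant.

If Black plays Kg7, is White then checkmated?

no

After Kg7: white king on a8; in check: no.
White is not in check, so this cannot be checkmate.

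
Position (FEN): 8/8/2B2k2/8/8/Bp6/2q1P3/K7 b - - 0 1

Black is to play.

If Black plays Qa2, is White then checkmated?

yes

After Qa2: white king on a1; in check: yes, from the black queen on a2.
King squares — b1: attacked by Qa2; a2: attacked by Pb3; b2: attacked by Qa2.
White has no legal moves → checkmate.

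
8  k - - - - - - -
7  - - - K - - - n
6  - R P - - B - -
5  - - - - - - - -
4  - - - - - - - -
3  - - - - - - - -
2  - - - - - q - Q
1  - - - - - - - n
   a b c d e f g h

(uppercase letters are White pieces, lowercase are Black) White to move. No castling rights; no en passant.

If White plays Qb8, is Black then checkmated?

yes

After Qb8: black king on a8; in check: yes, from the white queen on b8.
King squares — a7: attacked by Qb8; b7: attacked by Rb6; b8: attacked by Rb6.
Black has no legal moves → checkmate.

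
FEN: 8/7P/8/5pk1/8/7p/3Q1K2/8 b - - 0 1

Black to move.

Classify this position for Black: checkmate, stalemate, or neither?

Black to move; black king on g5.
In check: yes, from the white queen on d2.
King squares — f4: attacked by Qd2; g4: available; h4: available; f5: own pawn; h5: available; f6: available; g6: available; h6: attacked by Qd2.
Legal moves for Black: Kg6, Kf6, Kh5, Kh4, Kg4, f4.
Black is in check but has 6 legal moves → neither.

neither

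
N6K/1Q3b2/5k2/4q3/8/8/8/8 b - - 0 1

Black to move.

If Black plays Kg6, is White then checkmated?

After Kg6: white king on h8; in check: yes, from the black queen on e5.
King squares — g7: attacked by Qe5; h7: attacked by Kg6; g8: attacked by Bf7.
White has no legal moves → checkmate.

yes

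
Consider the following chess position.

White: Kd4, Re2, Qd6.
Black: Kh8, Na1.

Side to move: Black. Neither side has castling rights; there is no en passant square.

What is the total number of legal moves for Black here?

5

Black to move; king on h8.
In check: no.
Legal moves: Kg8, Kh7, Kg7, Nb3+, Nc2+.
Count: 5.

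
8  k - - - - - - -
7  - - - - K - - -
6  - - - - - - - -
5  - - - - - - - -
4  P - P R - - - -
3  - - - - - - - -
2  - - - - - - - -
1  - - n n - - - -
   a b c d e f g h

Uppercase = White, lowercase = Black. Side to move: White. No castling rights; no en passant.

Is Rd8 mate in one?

no

After Rd8: black king on a8; in check: yes, from the white rook on d8.
Black has 2 legal replies: Kb7, Ka7.
In check but a legal move exists → not checkmate.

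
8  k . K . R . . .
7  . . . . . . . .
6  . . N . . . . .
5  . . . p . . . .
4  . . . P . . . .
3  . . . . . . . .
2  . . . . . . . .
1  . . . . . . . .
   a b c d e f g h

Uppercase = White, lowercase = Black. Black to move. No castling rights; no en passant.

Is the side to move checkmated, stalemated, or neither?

Black to move; black king on a8.
In check: no.
King squares — a7: attacked by Nc6; b7: attacked by Kc8; b8: attacked by Nc6.
Legal moves for Black: none.
Not in check and no legal moves → stalemate.

stalemate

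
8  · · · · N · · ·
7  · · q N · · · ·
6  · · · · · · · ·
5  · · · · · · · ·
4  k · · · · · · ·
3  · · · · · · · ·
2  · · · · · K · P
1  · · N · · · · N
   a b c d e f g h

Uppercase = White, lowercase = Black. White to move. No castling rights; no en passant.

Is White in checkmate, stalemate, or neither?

White to move; white king on f2.
In check: no.
Legal moves for White include: Ng7, Nxc7, Nef6, Nd6, Nf8, Nb8, Ndf6, Nb6+, Ne5, Nc5+, Kf3, Ke3, Kg2, Ke2, Kg1, Kf1, Ke1, Ng3, ... (list truncated; more exist).
White has legal moves and is not in check → neither.

neither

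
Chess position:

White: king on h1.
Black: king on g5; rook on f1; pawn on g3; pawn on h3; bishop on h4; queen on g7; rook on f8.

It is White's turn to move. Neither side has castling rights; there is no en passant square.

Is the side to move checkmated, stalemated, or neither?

checkmate

White to move; white king on h1.
In check: yes, from the black rook on f1.
King squares — g1: attacked by Rf1; g2: attacked by Ph3; h2: attacked by Pg3.
Legal moves for White: none.
In check with no legal moves → checkmate.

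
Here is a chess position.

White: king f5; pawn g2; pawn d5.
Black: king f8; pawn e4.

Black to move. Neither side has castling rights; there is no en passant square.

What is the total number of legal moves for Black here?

6

Black to move; king on f8.
In check: no.
Legal moves: Kg8, Ke8, Kg7, Kf7, Ke7, e3.
Count: 6.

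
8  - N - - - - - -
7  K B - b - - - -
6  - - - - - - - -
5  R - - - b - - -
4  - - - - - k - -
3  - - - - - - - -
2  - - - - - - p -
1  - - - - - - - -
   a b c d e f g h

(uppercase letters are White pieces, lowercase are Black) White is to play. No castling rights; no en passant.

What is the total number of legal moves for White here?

White to move; king on a7.
In check: no.
Legal moves: Nxd7, Nc6, Na6, Bc8, Ba8, Bc6, Ba6, Bd5, Be4, Bf3, Bxg2, Ka8, Kb6, Ka6, Ra6, Rxe5, Rd5, Rc5, Rb5, Ra4+, Ra3, Ra2, Ra1.
Count: 23.

23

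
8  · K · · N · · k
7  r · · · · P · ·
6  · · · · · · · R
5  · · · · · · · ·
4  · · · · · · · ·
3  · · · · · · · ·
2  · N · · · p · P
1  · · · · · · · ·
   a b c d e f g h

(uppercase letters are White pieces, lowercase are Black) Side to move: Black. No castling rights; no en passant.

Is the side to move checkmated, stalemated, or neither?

checkmate

Black to move; black king on h8.
In check: yes, from the white rook on h6.
King squares — g7: attacked by Ne8; h7: attacked by Rh6; g8: attacked by Pf7.
Legal moves for Black: none.
In check with no legal moves → checkmate.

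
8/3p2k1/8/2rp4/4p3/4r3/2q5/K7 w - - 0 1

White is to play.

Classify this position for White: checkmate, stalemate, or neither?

White to move; white king on a1.
In check: no.
King squares — b1: attacked by Qc2; a2: attacked by Qc2; b2: attacked by Qc2.
Legal moves for White: none.
Not in check and no legal moves → stalemate.

stalemate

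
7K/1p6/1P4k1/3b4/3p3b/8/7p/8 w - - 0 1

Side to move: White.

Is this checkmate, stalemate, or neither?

stalemate

White to move; white king on h8.
In check: no.
King squares — g7: attacked by Kg6; h7: attacked by Kg6; g8: attacked by Bd5.
Legal moves for White: none.
Not in check and no legal moves → stalemate.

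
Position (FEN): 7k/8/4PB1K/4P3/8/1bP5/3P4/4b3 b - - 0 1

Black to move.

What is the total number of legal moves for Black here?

1

Black to move; king on h8.
In check: yes, from the white bishop on f6.
Legal moves: Kg8.
Count: 1.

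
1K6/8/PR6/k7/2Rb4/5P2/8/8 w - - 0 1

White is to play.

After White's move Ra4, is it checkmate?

no

After Ra4: black king on a5; in check: yes, from the white rook on a4.
Black has 2 legal replies: Kxb6, Kxa4.
In check but a legal move exists → not checkmate.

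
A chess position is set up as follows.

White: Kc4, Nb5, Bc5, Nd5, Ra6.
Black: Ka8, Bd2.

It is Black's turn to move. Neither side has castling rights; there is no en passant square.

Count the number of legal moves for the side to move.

Black to move; king on a8.
In check: yes, from the white rook on a6.
Legal moves: Kb8, Kb7.
Count: 2.

2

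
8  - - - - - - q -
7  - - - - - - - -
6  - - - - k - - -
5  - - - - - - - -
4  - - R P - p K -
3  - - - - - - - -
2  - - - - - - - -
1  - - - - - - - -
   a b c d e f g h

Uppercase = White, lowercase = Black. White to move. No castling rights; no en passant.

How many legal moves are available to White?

5

White to move; king on g4.
In check: yes, from the black queen on g8.
Legal moves: Kh5, Kh4, Kxf4, Kh3, Kf3.
Count: 5.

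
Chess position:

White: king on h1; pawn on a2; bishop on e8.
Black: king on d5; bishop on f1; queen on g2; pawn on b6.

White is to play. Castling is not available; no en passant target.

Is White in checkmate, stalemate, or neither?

White to move; white king on h1.
In check: yes, from the black queen on g2.
King squares — g1: attacked by Qg2; g2: attacked by Bf1; h2: attacked by Qg2.
Legal moves for White: none.
In check with no legal moves → checkmate.

checkmate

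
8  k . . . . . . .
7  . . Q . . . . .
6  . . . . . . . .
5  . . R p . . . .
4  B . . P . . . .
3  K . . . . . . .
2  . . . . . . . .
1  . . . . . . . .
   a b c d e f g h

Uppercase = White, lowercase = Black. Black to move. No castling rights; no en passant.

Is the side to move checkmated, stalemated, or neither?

Black to move; black king on a8.
In check: no.
King squares — a7: attacked by Qc7; b7: attacked by Qc7; b8: attacked by Qc7.
Legal moves for Black: none.
Not in check and no legal moves → stalemate.

stalemate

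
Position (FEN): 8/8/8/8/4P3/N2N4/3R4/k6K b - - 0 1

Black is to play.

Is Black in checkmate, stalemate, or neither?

stalemate

Black to move; black king on a1.
In check: no.
King squares — b1: attacked by Na3; a2: attacked by Rd2; b2: attacked by Rd2.
Legal moves for Black: none.
Not in check and no legal moves → stalemate.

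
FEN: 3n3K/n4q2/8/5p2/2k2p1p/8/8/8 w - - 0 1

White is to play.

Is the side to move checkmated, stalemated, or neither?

White to move; white king on h8.
In check: no.
King squares — g7: attacked by Qf7; h7: attacked by Qf7; g8: attacked by Qf7.
Legal moves for White: none.
Not in check and no legal moves → stalemate.

stalemate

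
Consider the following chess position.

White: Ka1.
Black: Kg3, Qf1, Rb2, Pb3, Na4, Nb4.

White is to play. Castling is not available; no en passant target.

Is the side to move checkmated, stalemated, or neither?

checkmate

White to move; white king on a1.
In check: yes, from the black queen on f1.
King squares — b1: attacked by Qf1; a2: attacked by Rb2; b2: attacked by Na4.
Legal moves for White: none.
In check with no legal moves → checkmate.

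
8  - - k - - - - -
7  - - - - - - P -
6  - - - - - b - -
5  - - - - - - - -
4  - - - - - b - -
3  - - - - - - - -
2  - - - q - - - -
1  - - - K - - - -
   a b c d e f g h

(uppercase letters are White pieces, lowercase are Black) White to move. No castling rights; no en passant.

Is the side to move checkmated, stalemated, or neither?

White to move; white king on d1.
In check: yes, from the black queen on d2.
King squares — c1: attacked by Qd2; e1: attacked by Qd2; c2: attacked by Qd2; d2: attacked by Bf4; e2: attacked by Qd2.
Legal moves for White: none.
In check with no legal moves → checkmate.

checkmate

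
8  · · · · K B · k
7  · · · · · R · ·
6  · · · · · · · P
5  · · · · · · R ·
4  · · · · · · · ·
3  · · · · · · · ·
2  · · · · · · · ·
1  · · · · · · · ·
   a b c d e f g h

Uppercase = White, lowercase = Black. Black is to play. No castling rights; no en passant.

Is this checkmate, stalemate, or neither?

stalemate

Black to move; black king on h8.
In check: no.
King squares — g7: attacked by Rg5; h7: attacked by Rf7; g8: attacked by Rg5.
Legal moves for Black: none.
Not in check and no legal moves → stalemate.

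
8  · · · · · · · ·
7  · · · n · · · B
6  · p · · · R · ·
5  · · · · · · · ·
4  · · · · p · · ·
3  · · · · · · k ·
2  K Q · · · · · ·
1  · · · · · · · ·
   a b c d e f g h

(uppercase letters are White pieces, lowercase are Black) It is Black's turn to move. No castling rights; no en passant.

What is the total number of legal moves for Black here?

10

Black to move; king on g3.
In check: no.
Legal moves: Nf8, Nb8, Nxf6, Ne5, Nc5, Kh4, Kg4, Kh3, b5, e3.
Count: 10.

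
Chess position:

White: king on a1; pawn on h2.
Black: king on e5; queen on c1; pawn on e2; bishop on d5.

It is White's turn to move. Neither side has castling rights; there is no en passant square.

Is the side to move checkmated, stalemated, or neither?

checkmate

White to move; white king on a1.
In check: yes, from the black queen on c1.
King squares — b1: attacked by Qc1; a2: attacked by Bd5; b2: attacked by Qc1.
Legal moves for White: none.
In check with no legal moves → checkmate.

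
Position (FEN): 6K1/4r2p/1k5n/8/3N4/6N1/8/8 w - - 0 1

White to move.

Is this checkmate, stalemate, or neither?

neither

White to move; white king on g8.
In check: yes, from the black knight on h6.
Legal moves for White: Kh8, Kf8.
White is in check but has 2 legal moves → neither.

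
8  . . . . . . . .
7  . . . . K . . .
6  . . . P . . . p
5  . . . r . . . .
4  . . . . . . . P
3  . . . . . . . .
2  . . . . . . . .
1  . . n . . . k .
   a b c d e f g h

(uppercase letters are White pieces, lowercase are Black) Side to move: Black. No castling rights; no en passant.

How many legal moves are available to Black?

Black to move; king on g1.
In check: no.
Legal moves: Rxd6, Rh5, Rg5, Rf5, Re5+, Rc5, Rb5, Ra5, Rd4, Rd3, Rd2, Rd1, Kh2, Kg2, Kf2, Kh1, Kf1, Nd3, Nb3, Ne2, Na2, h5.
Count: 22.

22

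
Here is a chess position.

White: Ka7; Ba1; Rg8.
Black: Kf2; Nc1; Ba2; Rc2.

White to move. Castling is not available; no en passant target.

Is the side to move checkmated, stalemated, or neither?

neither

White to move; white king on a7.
In check: no.
Legal moves for White include: Rh8, Rf8+, Re8, Rd8, Rc8, Rb8, Ra8, Rg7, Rg6, Rg5, Rg4, Rg3, Rg2+, Rg1, Kb8, Ka8, Kb7, Kb6, ... (list truncated; more exist).
White has legal moves and is not in check → neither.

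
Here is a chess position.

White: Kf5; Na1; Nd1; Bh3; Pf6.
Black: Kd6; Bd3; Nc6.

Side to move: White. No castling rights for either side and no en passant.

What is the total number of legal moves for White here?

White to move; king on f5.
In check: yes, from the black bishop on d3.
Legal moves: Kg5, Kg4, Kf4.
Count: 3.

3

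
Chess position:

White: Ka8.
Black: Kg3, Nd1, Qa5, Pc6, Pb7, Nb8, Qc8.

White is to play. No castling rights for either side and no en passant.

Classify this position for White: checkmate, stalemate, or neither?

checkmate

White to move; white king on a8.
In check: yes, from the black queen on a5.
King squares — a7: attacked by Qa5; b7: attacked by Qc8; b8: attacked by Qc8.
Legal moves for White: none.
In check with no legal moves → checkmate.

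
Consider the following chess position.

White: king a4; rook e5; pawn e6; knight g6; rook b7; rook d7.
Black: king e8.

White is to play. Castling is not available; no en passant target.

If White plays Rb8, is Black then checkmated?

yes

After Rb8: black king on e8; in check: yes, from the white rook on b8.
King squares — d7: attacked by Pe6; e7: attacked by Ng6; f7: attacked by Pe6; d8: attacked by Rd7; f8: attacked by Ng6.
Black has no legal moves → checkmate.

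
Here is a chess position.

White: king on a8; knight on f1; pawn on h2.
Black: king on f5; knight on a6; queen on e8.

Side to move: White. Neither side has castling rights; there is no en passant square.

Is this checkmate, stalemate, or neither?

neither

White to move; white king on a8.
In check: yes, from the black queen on e8.
King squares — a7: available; b7: available; b8: attacked by Na6.
Legal moves for White: Kb7, Ka7.
White is in check but has 2 legal moves → neither.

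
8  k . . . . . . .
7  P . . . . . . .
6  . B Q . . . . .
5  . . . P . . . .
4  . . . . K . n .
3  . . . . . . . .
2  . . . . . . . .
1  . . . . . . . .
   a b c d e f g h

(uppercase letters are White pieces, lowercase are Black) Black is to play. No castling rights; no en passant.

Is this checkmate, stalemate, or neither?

Black to move; black king on a8.
In check: yes, from the white queen on c6.
King squares — a7: attacked by Bb6; b7: attacked by Qc6; b8: attacked by Pa7.
Legal moves for Black: none.
In check with no legal moves → checkmate.

checkmate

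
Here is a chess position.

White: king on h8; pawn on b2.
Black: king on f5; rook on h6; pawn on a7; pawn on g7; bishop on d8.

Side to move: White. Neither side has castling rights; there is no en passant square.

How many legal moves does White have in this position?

White to move; king on h8.
In check: yes, from the black rook on h6.
Legal moves: Kg8, Kxg7.
Count: 2.

2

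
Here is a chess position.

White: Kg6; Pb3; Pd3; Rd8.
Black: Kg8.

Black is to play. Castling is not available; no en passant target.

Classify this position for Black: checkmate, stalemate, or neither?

checkmate

Black to move; black king on g8.
In check: yes, from the white rook on d8.
King squares — f7: attacked by Kg6; g7: attacked by Kg6; h7: attacked by Kg6; f8: attacked by Rd8; h8: attacked by Rd8.
Legal moves for Black: none.
In check with no legal moves → checkmate.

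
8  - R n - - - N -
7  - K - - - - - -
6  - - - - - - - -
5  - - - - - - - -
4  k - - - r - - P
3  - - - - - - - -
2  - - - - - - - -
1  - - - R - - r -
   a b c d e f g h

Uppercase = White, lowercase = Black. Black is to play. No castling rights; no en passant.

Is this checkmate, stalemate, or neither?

neither

Black to move; black king on a4.
In check: no.
Legal moves for Black include: Ne7, Na7, Nd6+, Nb6, Re8, Re7+, Re6, Re5, Rxh4, Reg4, Rf4, Rd4, Rc4, Rb4+, Re3, Re2, Ree1, Kb5, ... (list truncated; more exist).
Black has legal moves and is not in check → neither.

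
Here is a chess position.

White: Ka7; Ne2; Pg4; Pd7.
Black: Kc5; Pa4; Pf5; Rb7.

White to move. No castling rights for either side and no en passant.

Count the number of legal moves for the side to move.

White to move; king on a7.
In check: yes, from the black rook on b7.
Legal moves: Ka8, Kxb7, Ka6.
Count: 3.

3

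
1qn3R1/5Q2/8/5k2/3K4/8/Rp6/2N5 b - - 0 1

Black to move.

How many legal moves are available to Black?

Black to move; king on f5.
In check: yes, from the white queen on f7.
Legal moves: none.
Count: 0.

0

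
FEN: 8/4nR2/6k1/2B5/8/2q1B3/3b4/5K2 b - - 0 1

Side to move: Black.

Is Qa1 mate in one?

After Qa1: white king on f1; in check: yes, from the black queen on a1.
White has 3 legal replies: Kg2, Kf2, Ke2.
In check but a legal move exists → not checkmate.

no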